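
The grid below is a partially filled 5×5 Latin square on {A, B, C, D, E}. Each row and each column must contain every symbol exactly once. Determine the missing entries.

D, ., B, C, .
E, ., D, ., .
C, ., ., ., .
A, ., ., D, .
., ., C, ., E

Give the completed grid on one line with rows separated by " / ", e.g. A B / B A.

D E B C A / E A D B C / C B A E D / A C E D B / B D C A E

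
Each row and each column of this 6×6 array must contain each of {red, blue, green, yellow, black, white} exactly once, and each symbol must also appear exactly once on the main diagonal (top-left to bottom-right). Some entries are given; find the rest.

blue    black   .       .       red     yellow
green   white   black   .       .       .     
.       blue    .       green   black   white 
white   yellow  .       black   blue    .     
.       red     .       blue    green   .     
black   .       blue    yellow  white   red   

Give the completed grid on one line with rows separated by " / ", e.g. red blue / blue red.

blue black green white red yellow / green white black red yellow blue / red blue yellow green black white / white yellow red black blue green / yellow red white blue green black / black green blue yellow white red

(r1,c4) = white
(r2,c4) = red
(r2,c5) = yellow
(r2,c6) = blue
(r3,c3) = yellow
(r4,c6) = green
(r5,c1) = yellow
(r5,c3) = white
(r5,c6) = black
(r6,c2) = green
(r1,c3) = green
(r3,c1) = red
(r4,c3) = red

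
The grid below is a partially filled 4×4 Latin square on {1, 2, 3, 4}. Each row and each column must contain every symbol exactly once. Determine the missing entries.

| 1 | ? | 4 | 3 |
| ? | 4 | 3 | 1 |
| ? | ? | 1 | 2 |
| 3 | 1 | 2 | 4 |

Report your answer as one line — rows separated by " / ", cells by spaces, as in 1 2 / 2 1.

1 2 4 3 / 2 4 3 1 / 4 3 1 2 / 3 1 2 4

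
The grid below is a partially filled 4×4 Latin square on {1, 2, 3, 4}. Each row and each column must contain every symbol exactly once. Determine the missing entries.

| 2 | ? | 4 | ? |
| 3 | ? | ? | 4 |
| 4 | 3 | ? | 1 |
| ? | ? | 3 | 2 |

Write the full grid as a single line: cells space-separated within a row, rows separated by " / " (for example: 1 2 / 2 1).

Cell (r1,c2): row 1 has {2,4}; column 2 has {3} → 1.
Cell (r1,c4): row 1 has {1,2,4}; column 4 has {1,2,4} → 3.
Cell (r2,c2): row 2 has {3,4}; column 2 has {1,3} → 2.
Cell (r2,c3): row 2 has {2,3,4}; column 3 has {3,4} → 1.
Cell (r3,c3): row 3 has {1,3,4}; column 3 has {1,3,4} → 2.
Cell (r4,c1): row 4 has {2,3}; column 1 has {2,3,4} → 1.
Cell (r4,c2): row 4 has {1,2,3}; column 2 has {1,2,3} → 4.

2 1 4 3 / 3 2 1 4 / 4 3 2 1 / 1 4 3 2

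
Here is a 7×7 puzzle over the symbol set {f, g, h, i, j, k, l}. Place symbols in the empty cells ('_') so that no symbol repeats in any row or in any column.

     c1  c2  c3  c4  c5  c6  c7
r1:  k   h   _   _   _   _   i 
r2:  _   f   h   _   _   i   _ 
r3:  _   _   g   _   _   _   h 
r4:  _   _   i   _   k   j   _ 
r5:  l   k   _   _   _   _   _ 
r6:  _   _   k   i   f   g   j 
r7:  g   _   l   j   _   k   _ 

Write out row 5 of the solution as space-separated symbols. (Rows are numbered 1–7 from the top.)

l k j f i h g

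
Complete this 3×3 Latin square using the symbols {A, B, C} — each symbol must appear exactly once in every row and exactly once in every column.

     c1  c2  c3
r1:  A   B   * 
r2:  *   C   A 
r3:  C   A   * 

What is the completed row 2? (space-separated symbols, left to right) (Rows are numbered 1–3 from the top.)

B C A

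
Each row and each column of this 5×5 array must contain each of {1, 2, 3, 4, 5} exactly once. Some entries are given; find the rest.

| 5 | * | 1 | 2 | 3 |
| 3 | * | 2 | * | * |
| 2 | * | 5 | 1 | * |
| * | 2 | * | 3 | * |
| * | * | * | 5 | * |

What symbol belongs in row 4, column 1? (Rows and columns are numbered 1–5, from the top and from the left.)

1

Cell (r1,c2): row 1 has {1,2,3,5}; column 2 has {2} → 4.
Cell (r2,c4): row 2 has {2,3}; column 4 has {1,2,3,5} → 4.
Cell (r3,c2): row 3 has {1,2,5}; column 2 has {2,4} → 3.
Cell (r3,c5): row 3 has {1,2,3,5}; column 5 has {3} → 4.
Cell (r4,c3): row 4 has {2,3}; column 3 has {1,2,5} → 4.
Cell (r5,c2): row 5 has {5}; column 2 has {2,3,4} → 1.
Cell (r5,c3): row 5 has {1,5}; column 3 has {1,2,4,5} → 3.
Cell (r5,c5): row 5 has {1,3,5}; column 5 has {3,4} → 2.
Cell (r2,c2): row 2 has {2,3,4}; column 2 has {1,2,3,4} → 5.
Cell (r2,c5): row 2 has {2,3,4,5}; column 5 has {2,3,4} → 1.
Cell (r4,c1): row 4 has {2,3,4}; column 1 has {2,3,5} → 1.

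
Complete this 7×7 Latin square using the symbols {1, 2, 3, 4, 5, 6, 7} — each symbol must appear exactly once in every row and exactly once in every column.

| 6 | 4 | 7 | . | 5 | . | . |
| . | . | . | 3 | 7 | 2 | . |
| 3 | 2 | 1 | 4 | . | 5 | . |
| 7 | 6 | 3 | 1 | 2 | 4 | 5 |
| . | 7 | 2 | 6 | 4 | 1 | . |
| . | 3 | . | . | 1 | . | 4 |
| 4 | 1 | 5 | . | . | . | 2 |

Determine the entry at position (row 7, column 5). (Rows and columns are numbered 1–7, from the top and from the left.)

3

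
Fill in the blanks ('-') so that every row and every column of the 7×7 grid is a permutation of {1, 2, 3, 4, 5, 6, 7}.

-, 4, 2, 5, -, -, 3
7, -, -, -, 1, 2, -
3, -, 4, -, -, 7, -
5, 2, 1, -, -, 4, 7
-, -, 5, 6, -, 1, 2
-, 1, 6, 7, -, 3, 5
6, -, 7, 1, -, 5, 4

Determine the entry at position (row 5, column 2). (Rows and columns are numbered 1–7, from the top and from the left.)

7

(r1,c1) = 1
(r1,c6) = 6
(r2,c3) = 3
(r2,c4) = 4
(r2,c7) = 6
(r3,c4) = 2
(r3,c7) = 1
(r4,c4) = 3
(r4,c5) = 6
(r5,c1) = 4
(r6,c1) = 2
(r6,c5) = 4
(r7,c2) = 3
(r7,c5) = 2
(r1,c5) = 7
(r2,c2) = 5
(r3,c2) = 6
(r3,c5) = 5
(r5,c2) = 7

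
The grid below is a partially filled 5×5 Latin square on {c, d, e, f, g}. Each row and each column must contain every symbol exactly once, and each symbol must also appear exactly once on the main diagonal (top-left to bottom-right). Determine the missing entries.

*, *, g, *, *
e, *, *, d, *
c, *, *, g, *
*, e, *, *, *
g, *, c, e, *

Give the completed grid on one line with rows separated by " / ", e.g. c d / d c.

d c g f e / e g f d c / c f e g d / f e d c g / g d c e f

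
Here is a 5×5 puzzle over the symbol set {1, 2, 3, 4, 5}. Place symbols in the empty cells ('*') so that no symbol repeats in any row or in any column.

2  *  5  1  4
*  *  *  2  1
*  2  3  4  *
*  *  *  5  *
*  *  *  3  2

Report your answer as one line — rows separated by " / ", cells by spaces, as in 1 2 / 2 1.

2 3 5 1 4 / 3 5 4 2 1 / 1 2 3 4 5 / 4 1 2 5 3 / 5 4 1 3 2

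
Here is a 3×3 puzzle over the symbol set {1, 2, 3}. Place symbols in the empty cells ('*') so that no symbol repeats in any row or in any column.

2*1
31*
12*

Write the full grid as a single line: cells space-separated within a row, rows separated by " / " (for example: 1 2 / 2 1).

2 3 1 / 3 1 2 / 1 2 3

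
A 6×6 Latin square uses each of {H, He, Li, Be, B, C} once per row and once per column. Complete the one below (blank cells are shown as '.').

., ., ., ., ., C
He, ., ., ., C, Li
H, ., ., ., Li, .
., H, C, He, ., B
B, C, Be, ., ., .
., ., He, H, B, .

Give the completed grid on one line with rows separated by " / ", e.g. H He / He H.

Cell (r3,c3): row 3 has {H,Li}; column 3 has {He,Be,C} → B.
Cell (r4,c5): row 4 has {H,He,B,C}; column 5 has {Li,B,C} → Be.
Cell (r5,c4): row 5 has {Be,B,C}; column 4 has {H,He} → Li.
Cell (r6,c6): row 6 has {H,He,B}; column 6 has {Li,B,C} → Be.
Cell (r2,c3): row 2 has {He,Li,C}; column 3 has {He,Be,B,C} → H.
Cell (r3,c6): row 3 has {H,Li,B}; column 6 has {Li,Be,B,C} → He.
Cell (r4,c1): row 4 has {H,He,Be,B,C}; column 1 has {H,He,B} → Li.
Cell (r5,c6): row 5 has {Li,Be,B,C}; column 6 has {He,Li,Be,B,C} → H.
Cell (r6,c1): row 6 has {H,He,Be,B}; column 1 has {H,He,Li,B} → C.
Cell (r6,c2): row 6 has {H,He,Be,B,C}; column 2 has {H,C} → Li.
Cell (r1,c1): row 1 has {C}; column 1 has {H,He,Li,B,C} → Be.
Cell (r1,c3): row 1 has {Be,C}; column 3 has {H,He,Be,B,C} → Li.
Cell (r1,c4): row 1 has {Li,Be,C}; column 4 has {H,He,Li} → B.
Cell (r2,c4): row 2 has {H,He,Li,C}; column 4 has {H,He,Li,B} → Be.
Cell (r3,c2): row 3 has {H,He,Li,B}; column 2 has {H,Li,C} → Be.
Cell (r3,c4): row 3 has {H,He,Li,Be,B}; column 4 has {H,He,Li,Be,B} → C.
Cell (r5,c5): row 5 has {H,Li,Be,B,C}; column 5 has {Li,Be,B,C} → He.
Cell (r1,c2): row 1 has {Li,Be,B,C}; column 2 has {H,Li,Be,C} → He.
Cell (r1,c5): row 1 has {He,Li,Be,B,C}; column 5 has {He,Li,Be,B,C} → H.
Cell (r2,c2): row 2 has {H,He,Li,Be,C}; column 2 has {H,He,Li,Be,C} → B.

Be He Li B H C / He B H Be C Li / H Be B C Li He / Li H C He Be B / B C Be Li He H / C Li He H B Be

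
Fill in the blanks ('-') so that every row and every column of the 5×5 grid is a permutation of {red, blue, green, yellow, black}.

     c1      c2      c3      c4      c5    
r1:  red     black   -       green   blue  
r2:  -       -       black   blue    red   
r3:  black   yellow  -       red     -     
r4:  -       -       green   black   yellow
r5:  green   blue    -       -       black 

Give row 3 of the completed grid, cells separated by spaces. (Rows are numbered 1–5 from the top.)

(r1,c3): row 1 has {red,blue,green,black}; column 3 has {green,black}, so it must be yellow.
(r2,c1): row 2 has {red,blue,black}; column 1 has {red,green,black}, so it must be yellow.
(r2,c2): row 2 has {red,blue,yellow,black}; column 2 has {blue,yellow,black}, so it must be green.
(r3,c3): row 3 has {red,yellow,black}; column 3 has {green,yellow,black}, so it must be blue.
(r3,c5): row 3 has {red,blue,yellow,black}; column 5 has {red,blue,yellow,black}, so it must be green.

black yellow blue red green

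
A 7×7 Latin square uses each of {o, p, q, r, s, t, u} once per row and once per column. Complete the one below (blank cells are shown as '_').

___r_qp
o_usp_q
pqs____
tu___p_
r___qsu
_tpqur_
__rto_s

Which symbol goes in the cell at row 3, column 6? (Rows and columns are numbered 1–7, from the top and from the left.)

o

(r2,c2): row 2 has {o,p,q,s,u}; column 2 has {q,t,u}, so it must be r.
(r2,c6): row 2 has {o,p,q,r,s,u}; column 6 has {p,q,r,s}, so it must be t.
(r4,c4): row 4 has {p,t,u}; column 4 has {q,r,s,t}, so it must be o.
(r4,c7): row 4 has {o,p,t,u}; column 7 has {p,q,s,u}, so it must be r.
(r5,c4): row 5 has {q,r,s,u}; column 4 has {o,q,r,s,t}, so it must be p.
(r6,c1): row 6 has {p,q,r,t,u}; column 1 has {o,p,r,t}, so it must be s.
(r6,c7): row 6 has {p,q,r,s,t,u}; column 7 has {p,q,r,s,u}, so it must be o.
(r7,c2): row 7 has {o,r,s,t}; column 2 has {q,r,t,u}, so it must be p.
(r7,c6): row 7 has {o,p,r,s,t}; column 6 has {p,q,r,s,t}, so it must be u.
(r1,c1): row 1 has {p,q,r}; column 1 has {o,p,r,s,t}, so it must be u.
(r3,c4): row 3 has {p,q,s}; column 4 has {o,p,q,r,s,t}, so it must be u.
(r3,c6): row 3 has {p,q,s,u}; column 6 has {p,q,r,s,t,u}, so it must be o.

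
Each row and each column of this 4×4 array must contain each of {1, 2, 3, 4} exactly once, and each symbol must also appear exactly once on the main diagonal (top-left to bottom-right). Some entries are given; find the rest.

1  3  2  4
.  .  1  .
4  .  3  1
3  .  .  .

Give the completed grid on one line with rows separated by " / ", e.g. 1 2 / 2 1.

1 3 2 4 / 2 4 1 3 / 4 2 3 1 / 3 1 4 2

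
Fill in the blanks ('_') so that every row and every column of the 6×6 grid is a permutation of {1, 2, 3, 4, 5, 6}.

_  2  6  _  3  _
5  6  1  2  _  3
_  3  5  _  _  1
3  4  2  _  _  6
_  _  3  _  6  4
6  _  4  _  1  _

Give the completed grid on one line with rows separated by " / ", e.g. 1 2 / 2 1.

1 2 6 4 3 5 / 5 6 1 2 4 3 / 4 3 5 6 2 1 / 3 4 2 1 5 6 / 2 1 3 5 6 4 / 6 5 4 3 1 2

(r1,c6) = 5
(r2,c5) = 4
(r3,c5) = 2
(r4,c5) = 5
(r6,c2) = 5
(r6,c4) = 3
(r6,c6) = 2
(r3,c1) = 4
(r3,c4) = 6
(r4,c4) = 1
(r5,c2) = 1
(r5,c4) = 5
(r1,c1) = 1
(r1,c4) = 4
(r5,c1) = 2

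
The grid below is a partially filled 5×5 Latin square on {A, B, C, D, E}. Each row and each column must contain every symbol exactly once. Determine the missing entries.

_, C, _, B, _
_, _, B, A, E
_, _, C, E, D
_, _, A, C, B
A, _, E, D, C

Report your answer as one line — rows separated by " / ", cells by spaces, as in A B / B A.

E C D B A / C D B A E / B A C E D / D E A C B / A B E D C

(r1,c3) = D
(r1,c5) = A
(r2,c2) = D
(r3,c1) = B
(r3,c2) = A
(r4,c2) = E
(r5,c2) = B
(r1,c1) = E
(r2,c1) = C
(r4,c1) = D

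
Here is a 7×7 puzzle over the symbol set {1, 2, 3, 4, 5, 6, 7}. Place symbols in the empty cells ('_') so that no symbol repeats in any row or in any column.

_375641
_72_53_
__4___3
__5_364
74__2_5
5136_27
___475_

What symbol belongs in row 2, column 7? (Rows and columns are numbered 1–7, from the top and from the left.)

At row 1, column 1: row 1 has {1,3,4,5,6,7}; column 1 has {5,7}; that leaves 2.
At row 2, column 4: row 2 has {2,3,5,7}; column 4 has {4,5,6}; that leaves 1.
At row 2, column 7: row 2 has {1,2,3,5,7}; column 7 has {1,3,4,5,7}; that leaves 6.

6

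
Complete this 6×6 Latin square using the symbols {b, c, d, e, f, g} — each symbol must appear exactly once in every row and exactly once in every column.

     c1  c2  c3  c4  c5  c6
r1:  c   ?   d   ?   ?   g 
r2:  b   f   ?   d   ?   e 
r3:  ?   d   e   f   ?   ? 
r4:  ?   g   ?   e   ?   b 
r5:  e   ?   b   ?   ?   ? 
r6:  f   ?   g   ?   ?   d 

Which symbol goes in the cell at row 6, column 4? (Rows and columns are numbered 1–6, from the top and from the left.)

c

At row 1, column 4: row 1 has {c,d,g}; column 4 has {d,e,f}; that leaves b.
At row 2, column 3: row 2 has {b,d,e,f}; column 3 has {b,d,e,g}; that leaves c.
At row 2, column 5: row 2 has {b,c,d,e,f}; column 5 is empty so far; that leaves g.
At row 3, column 1: row 3 has {d,e,f}; column 1 has {b,c,e,f}; that leaves g.
At row 3, column 6: row 3 has {d,e,f,g}; column 6 has {b,d,e,g}; that leaves c.
At row 4, column 1: row 4 has {b,e,g}; column 1 has {b,c,e,f,g}; that leaves d.
At row 4, column 3: row 4 has {b,d,e,g}; column 3 has {b,c,d,e,g}; that leaves f.
At row 4, column 5: row 4 has {b,d,e,f,g}; column 5 has {g}; that leaves c.
At row 5, column 2: row 5 has {b,e}; column 2 has {d,f,g}; that leaves c.
At row 5, column 4: row 5 has {b,c,e}; column 4 has {b,d,e,f}; that leaves g.
At row 5, column 6: row 5 has {b,c,e,g}; column 6 has {b,c,d,e,g}; that leaves f.
At row 6, column 4: row 6 has {d,f,g}; column 4 has {b,d,e,f,g}; that leaves c.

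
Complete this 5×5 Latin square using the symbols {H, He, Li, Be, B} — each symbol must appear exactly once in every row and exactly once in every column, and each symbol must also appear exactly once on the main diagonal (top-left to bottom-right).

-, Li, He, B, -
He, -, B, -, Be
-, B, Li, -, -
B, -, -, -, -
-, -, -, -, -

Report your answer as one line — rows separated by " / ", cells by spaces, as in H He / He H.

Be Li He B H / He H B Li Be / H B Li Be He / B Be H He Li / Li He Be H B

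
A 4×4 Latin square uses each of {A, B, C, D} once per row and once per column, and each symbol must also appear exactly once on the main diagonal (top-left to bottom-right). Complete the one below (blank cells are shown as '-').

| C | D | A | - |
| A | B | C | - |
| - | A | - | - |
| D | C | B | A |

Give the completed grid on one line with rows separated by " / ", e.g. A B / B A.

(r1,c4) = B
(r2,c4) = D
(r3,c1) = B
(r3,c3) = D
(r3,c4) = C

C D A B / A B C D / B A D C / D C B A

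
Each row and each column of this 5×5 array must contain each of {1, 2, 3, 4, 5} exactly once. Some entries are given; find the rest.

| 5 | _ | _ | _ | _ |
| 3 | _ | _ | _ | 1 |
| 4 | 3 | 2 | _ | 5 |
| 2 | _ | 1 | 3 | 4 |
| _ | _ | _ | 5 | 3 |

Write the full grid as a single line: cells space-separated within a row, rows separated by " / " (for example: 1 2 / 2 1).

(r1,c5) = 2
(r3,c4) = 1
(r4,c2) = 5
(r5,c1) = 1
(r5,c3) = 4
(r1,c3) = 3
(r1,c4) = 4
(r2,c3) = 5
(r2,c4) = 2
(r5,c2) = 2
(r1,c2) = 1
(r2,c2) = 4

5 1 3 4 2 / 3 4 5 2 1 / 4 3 2 1 5 / 2 5 1 3 4 / 1 2 4 5 3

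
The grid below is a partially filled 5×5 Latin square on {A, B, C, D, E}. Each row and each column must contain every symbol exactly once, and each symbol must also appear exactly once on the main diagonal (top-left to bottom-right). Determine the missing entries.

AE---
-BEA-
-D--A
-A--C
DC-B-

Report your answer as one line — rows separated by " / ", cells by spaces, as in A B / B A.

A E D C B / C B E A D / B D C E A / E A B D C / D C A B E

At row 2, column 1: row 2 has {A,B,E}; column 1 has {A,D}; that leaves C.
At row 2, column 5: row 2 has {A,B,C,E}; column 5 has {A,C}; that leaves D.
At row 3, column 3: row 3 has {A,D}; column 3 has {E}; the diagonal has {A,B}; that leaves C.
At row 3, column 4: row 3 has {A,C,D}; column 4 has {A,B}; that leaves E.
At row 4, column 4: row 4 has {A,C}; column 4 has {A,B,E}; the diagonal has {A,B,C}; that leaves D.
At row 5, column 3: row 5 has {B,C,D}; column 3 has {C,E}; that leaves A.
At row 5, column 5: row 5 has {A,B,C,D}; column 5 has {A,C,D}; the diagonal has {A,B,C,D}; that leaves E.
At row 1, column 4: row 1 has {A,E}; column 4 has {A,B,D,E}; that leaves C.
At row 1, column 5: row 1 has {A,C,E}; column 5 has {A,C,D,E}; that leaves B.
At row 3, column 1: row 3 has {A,C,D,E}; column 1 has {A,C,D}; that leaves B.
At row 4, column 1: row 4 has {A,C,D}; column 1 has {A,B,C,D}; that leaves E.
At row 4, column 3: row 4 has {A,C,D,E}; column 3 has {A,C,E}; that leaves B.
At row 1, column 3: row 1 has {A,B,C,E}; column 3 has {A,B,C,E}; that leaves D.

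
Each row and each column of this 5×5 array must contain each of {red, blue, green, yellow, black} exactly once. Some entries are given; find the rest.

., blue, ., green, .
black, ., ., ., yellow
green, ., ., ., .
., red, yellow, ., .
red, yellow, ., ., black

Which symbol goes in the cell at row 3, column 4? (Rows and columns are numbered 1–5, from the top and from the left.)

yellow

(r1,c1) = yellow
(r1,c5) = red
(r2,c2) = green
(r3,c2) = black
(r3,c5) = blue
(r4,c1) = blue
(r4,c4) = black
(r4,c5) = green
(r5,c4) = blue
(r1,c3) = black
(r2,c4) = red
(r3,c3) = red
(r3,c4) = yellow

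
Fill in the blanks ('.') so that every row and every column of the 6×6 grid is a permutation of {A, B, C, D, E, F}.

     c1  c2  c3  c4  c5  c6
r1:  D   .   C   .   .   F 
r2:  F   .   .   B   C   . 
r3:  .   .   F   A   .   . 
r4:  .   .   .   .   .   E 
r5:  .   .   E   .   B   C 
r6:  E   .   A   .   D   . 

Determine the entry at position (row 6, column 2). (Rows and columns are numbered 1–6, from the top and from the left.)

row 1 has {C,D,F}; column 4 has {A,B} — only E is left for (r1,c4).
row 1 has {C,D,E,F}; column 5 has {B,C,D} — only A is left for (r1,c5).
row 2 has {B,C,F}; column 3 has {A,C,E,F} — only D is left for (r2,c3).
row 2 has {B,C,D,F}; column 6 has {C,E,F} — only A is left for (r2,c6).
row 3 has {A,F}; column 5 has {A,B,C,D} — only E is left for (r3,c5).
row 4 has {E}; column 3 has {A,C,D,E,F} — only B is left for (r4,c3).
row 4 has {B,E}; column 5 has {A,B,C,D,E} — only F is left for (r4,c5).
row 5 has {B,C,E}; column 1 has {D,E,F} — only A is left for (r5,c1).
row 6 has {A,D,E}; column 6 has {A,C,E,F} — only B is left for (r6,c6).
row 1 has {A,C,D,E,F}; column 2 is empty so far — only B is left for (r1,c2).
row 2 has {A,B,C,D,F}; column 2 has {B} — only E is left for (r2,c2).
row 3 has {A,E,F}; column 6 has {A,B,C,E,F} — only D is left for (r3,c6).
row 4 has {B,E,F}; column 1 has {A,D,E,F} — only C is left for (r4,c1).
row 4 has {B,C,E,F}; column 4 has {A,B,E} — only D is left for (r4,c4).
row 5 has {A,B,C,E}; column 4 has {A,B,D,E} — only F is left for (r5,c4).
row 6 has {A,B,D,E}; column 4 has {A,B,D,E,F} — only C is left for (r6,c4).
row 3 has {A,D,E,F}; column 1 has {A,C,D,E,F} — only B is left for (r3,c1).
row 3 has {A,B,D,E,F}; column 2 has {B,E} — only C is left for (r3,c2).
row 4 has {B,C,D,E,F}; column 2 has {B,C,E} — only A is left for (r4,c2).
row 5 has {A,B,C,E,F}; column 2 has {A,B,C,E} — only D is left for (r5,c2).
row 6 has {A,B,C,D,E}; column 2 has {A,B,C,D,E} — only F is left for (r6,c2).

F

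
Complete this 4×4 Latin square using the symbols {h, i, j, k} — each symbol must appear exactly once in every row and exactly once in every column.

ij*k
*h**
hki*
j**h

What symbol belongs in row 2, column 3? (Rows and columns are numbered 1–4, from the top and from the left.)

(r1,c3): row 1 has {i,j,k}; column 3 has {i}, so it must be h.
(r2,c1): row 2 has {h}; column 1 has {h,i,j}, so it must be k.
(r2,c3): row 2 has {h,k}; column 3 has {h,i}, so it must be j.

j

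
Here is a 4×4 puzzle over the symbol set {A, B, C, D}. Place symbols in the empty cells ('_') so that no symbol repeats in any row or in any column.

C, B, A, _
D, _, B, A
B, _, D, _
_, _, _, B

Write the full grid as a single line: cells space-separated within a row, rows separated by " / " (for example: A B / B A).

C B A D / D C B A / B A D C / A D C B

row 1 has {A,B,C}; column 4 has {A,B} — only D is left for (r1,c4).
row 2 has {A,B,D}; column 2 has {B} — only C is left for (r2,c2).
row 3 has {B,D}; column 2 has {B,C} — only A is left for (r3,c2).
row 3 has {A,B,D}; column 4 has {A,B,D} — only C is left for (r3,c4).
row 4 has {B}; column 1 has {B,C,D} — only A is left for (r4,c1).
row 4 has {A,B}; column 2 has {A,B,C} — only D is left for (r4,c2).
row 4 has {A,B,D}; column 3 has {A,B,D} — only C is left for (r4,c3).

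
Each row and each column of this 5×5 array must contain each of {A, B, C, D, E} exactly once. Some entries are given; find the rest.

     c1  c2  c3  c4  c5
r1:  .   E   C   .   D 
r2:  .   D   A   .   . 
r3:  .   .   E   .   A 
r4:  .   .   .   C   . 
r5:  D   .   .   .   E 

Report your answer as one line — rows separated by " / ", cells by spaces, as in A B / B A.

Cell (r4,c5): row 4 has {C}; column 5 has {A,D,E} → B.
Cell (r5,c3): row 5 has {D,E}; column 3 has {A,C,E} → B.
Cell (r5,c4): row 5 has {B,D,E}; column 4 has {C} → A.
Cell (r1,c4): row 1 has {C,D,E}; column 4 has {A,C} → B.
Cell (r2,c4): row 2 has {A,D}; column 4 has {A,B,C} → E.
Cell (r2,c5): row 2 has {A,D,E}; column 5 has {A,B,D,E} → C.
Cell (r3,c4): row 3 has {A,E}; column 4 has {A,B,C,E} → D.
Cell (r4,c2): row 4 has {B,C}; column 2 has {D,E} → A.
Cell (r4,c3): row 4 has {A,B,C}; column 3 has {A,B,C,E} → D.
Cell (r5,c2): row 5 has {A,B,D,E}; column 2 has {A,D,E} → C.
Cell (r1,c1): row 1 has {B,C,D,E}; column 1 has {D} → A.
Cell (r2,c1): row 2 has {A,C,D,E}; column 1 has {A,D} → B.
Cell (r3,c1): row 3 has {A,D,E}; column 1 has {A,B,D} → C.
Cell (r3,c2): row 3 has {A,C,D,E}; column 2 has {A,C,D,E} → B.
Cell (r4,c1): row 4 has {A,B,C,D}; column 1 has {A,B,C,D} → E.

A E C B D / B D A E C / C B E D A / E A D C B / D C B A E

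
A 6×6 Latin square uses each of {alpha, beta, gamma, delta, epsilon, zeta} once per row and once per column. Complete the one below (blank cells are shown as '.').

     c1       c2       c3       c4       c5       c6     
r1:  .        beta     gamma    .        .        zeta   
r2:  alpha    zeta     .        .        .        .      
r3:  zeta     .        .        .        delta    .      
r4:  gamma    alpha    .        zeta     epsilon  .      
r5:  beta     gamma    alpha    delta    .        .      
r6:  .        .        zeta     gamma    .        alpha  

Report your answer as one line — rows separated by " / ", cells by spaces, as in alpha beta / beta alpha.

delta beta gamma epsilon alpha zeta / alpha zeta epsilon beta gamma delta / zeta epsilon beta alpha delta gamma / gamma alpha delta zeta epsilon beta / beta gamma alpha delta zeta epsilon / epsilon delta zeta gamma beta alpha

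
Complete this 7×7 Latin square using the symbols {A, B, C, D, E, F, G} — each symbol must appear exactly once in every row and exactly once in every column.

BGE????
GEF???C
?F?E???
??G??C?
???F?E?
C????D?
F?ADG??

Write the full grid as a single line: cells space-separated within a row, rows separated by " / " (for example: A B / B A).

(r6,c3) = B
(r7,c6) = B
(r7,c7) = E
(r2,c6) = A
(r3,c6) = G
(r6,c2) = A
(r6,c4) = G
(r6,c7) = F
(r7,c2) = C
(r1,c6) = F
(r2,c4) = B
(r2,c5) = D
(r4,c4) = A
(r6,c5) = E
(r1,c4) = C
(r1,c5) = A
(r1,c7) = D
(r4,c7) = B
(r3,c7) = A
(r4,c2) = D
(r4,c5) = F
(r5,c2) = B
(r5,c5) = C
(r5,c7) = G
(r3,c1) = D
(r3,c3) = C
(r3,c5) = B
(r4,c1) = E
(r5,c1) = A
(r5,c3) = D

B G E C A F D / G E F B D A C / D F C E B G A / E D G A F C B / A B D F C E G / C A B G E D F / F C A D G B E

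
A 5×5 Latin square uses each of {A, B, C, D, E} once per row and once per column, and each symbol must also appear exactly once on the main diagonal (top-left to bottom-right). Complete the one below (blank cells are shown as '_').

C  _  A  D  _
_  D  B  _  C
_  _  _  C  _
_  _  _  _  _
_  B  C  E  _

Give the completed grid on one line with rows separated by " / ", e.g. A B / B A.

C E A D B / E D B A C / B A E C D / A C D B E / D B C E A

(r1,c2) = E
(r1,c5) = B
(r2,c4) = A
(r3,c2) = A
(r3,c3) = E
(r3,c5) = D
(r4,c2) = C
(r4,c3) = D
(r4,c4) = B
(r5,c5) = A
(r2,c1) = E
(r3,c1) = B
(r4,c1) = A
(r4,c5) = E
(r5,c1) = D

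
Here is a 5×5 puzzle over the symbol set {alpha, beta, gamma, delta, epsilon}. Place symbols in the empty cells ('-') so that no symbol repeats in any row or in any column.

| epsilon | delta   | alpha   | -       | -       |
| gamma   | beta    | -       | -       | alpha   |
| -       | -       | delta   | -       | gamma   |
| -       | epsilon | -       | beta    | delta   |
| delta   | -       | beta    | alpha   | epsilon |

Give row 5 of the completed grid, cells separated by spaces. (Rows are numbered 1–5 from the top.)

delta gamma beta alpha epsilon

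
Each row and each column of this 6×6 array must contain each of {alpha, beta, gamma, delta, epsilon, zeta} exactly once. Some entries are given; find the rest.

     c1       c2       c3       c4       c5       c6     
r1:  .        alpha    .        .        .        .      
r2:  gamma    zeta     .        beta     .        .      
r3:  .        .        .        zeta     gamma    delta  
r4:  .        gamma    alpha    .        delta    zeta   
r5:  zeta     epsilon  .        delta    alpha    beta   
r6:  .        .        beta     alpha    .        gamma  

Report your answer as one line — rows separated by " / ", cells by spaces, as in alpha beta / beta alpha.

delta alpha zeta gamma beta epsilon / gamma zeta delta beta epsilon alpha / alpha beta epsilon zeta gamma delta / beta gamma alpha epsilon delta zeta / zeta epsilon gamma delta alpha beta / epsilon delta beta alpha zeta gamma

(r1,c6) = epsilon
(r2,c5) = epsilon
(r2,c6) = alpha
(r3,c2) = beta
(r3,c3) = epsilon
(r4,c4) = epsilon
(r5,c3) = gamma
(r6,c2) = delta
(r6,c5) = zeta
(r1,c4) = gamma
(r1,c5) = beta
(r2,c3) = delta
(r3,c1) = alpha
(r4,c1) = beta
(r6,c1) = epsilon
(r1,c1) = delta
(r1,c3) = zeta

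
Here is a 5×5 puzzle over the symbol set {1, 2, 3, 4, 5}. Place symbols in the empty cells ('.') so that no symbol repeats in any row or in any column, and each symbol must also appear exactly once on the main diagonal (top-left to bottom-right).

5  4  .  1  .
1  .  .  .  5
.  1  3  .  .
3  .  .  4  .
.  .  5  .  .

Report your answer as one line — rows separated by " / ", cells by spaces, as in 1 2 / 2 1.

(r1,c3) = 2
(r1,c5) = 3
(r2,c2) = 2
(r2,c3) = 4
(r2,c4) = 3
(r4,c2) = 5
(r4,c3) = 1
(r4,c5) = 2
(r5,c2) = 3
(r5,c4) = 2
(r5,c5) = 1
(r3,c4) = 5
(r3,c5) = 4
(r5,c1) = 4
(r3,c1) = 2

5 4 2 1 3 / 1 2 4 3 5 / 2 1 3 5 4 / 3 5 1 4 2 / 4 3 5 2 1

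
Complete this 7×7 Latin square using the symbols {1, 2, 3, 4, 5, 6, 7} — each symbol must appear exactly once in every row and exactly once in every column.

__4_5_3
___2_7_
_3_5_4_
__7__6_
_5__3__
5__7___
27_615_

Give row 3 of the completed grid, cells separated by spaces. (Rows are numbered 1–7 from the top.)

1 3 6 5 7 4 2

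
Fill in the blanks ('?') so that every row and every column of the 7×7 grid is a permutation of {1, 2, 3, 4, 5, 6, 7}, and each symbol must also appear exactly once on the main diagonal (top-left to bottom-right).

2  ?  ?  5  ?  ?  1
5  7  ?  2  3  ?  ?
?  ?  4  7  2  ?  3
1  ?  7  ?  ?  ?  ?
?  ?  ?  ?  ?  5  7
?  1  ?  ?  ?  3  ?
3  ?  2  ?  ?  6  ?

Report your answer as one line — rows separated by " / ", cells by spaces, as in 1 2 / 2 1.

(r3,c1) = 6
(r3,c2) = 5
(r3,c6) = 1
(r4,c4) = 6
(r5,c1) = 4
(r5,c5) = 1
(r6,c1) = 7
(r6,c4) = 4
(r7,c2) = 4
(r7,c4) = 1
(r7,c7) = 5
(r2,c6) = 4
(r2,c7) = 6
(r4,c6) = 2
(r4,c7) = 4
(r5,c4) = 3
(r6,c7) = 2
(r7,c5) = 7
(r1,c6) = 7
(r2,c3) = 1
(r4,c2) = 3
(r4,c5) = 5
(r5,c3) = 6
(r6,c3) = 5
(r6,c5) = 6
(r1,c2) = 6
(r1,c3) = 3
(r1,c5) = 4
(r5,c2) = 2

2 6 3 5 4 7 1 / 5 7 1 2 3 4 6 / 6 5 4 7 2 1 3 / 1 3 7 6 5 2 4 / 4 2 6 3 1 5 7 / 7 1 5 4 6 3 2 / 3 4 2 1 7 6 5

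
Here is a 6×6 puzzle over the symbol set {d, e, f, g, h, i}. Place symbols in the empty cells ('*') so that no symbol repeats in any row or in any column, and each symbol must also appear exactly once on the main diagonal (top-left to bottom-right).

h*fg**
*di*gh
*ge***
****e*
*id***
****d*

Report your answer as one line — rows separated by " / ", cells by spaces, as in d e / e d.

h e f g i d / e d i f g h / f g e d h i / d h g i e f / g i d h f e / i f h e d g

(r1,c2) = e
(r1,c5) = i
(r1,c6) = d
(r5,c5) = f
(r3,c5) = h
(r4,c4) = i
(r6,c6) = g
(r4,c6) = f
(r5,c6) = e
(r6,c3) = h
(r3,c6) = i
(r4,c2) = h
(r4,c3) = g
(r5,c1) = g
(r5,c4) = h
(r6,c2) = f
(r6,c4) = e
(r2,c4) = f
(r3,c4) = d
(r4,c1) = d
(r6,c1) = i
(r2,c1) = e
(r3,c1) = f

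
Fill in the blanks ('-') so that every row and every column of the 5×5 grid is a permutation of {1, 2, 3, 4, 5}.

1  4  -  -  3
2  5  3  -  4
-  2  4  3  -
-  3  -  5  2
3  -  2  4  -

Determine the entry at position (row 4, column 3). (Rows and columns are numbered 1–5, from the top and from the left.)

(r1,c3): row 1 has {1,3,4}; column 3 has {2,3,4}, so it must be 5.
(r1,c4): row 1 has {1,3,4,5}; column 4 has {3,4,5}, so it must be 2.
(r2,c4): row 2 has {2,3,4,5}; column 4 has {2,3,4,5}, so it must be 1.
(r3,c1): row 3 has {2,3,4}; column 1 has {1,2,3}, so it must be 5.
(r3,c5): row 3 has {2,3,4,5}; column 5 has {2,3,4}, so it must be 1.
(r4,c1): row 4 has {2,3,5}; column 1 has {1,2,3,5}, so it must be 4.
(r4,c3): row 4 has {2,3,4,5}; column 3 has {2,3,4,5}, so it must be 1.

1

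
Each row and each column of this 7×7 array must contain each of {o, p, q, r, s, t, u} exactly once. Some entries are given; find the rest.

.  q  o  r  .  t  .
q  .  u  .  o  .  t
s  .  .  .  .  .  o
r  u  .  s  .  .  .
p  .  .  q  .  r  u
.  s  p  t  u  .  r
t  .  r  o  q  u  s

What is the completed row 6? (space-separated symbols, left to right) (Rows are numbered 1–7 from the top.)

o s p t u q r

(r1,c1): row 1 has {o,q,r,t}; column 1 has {p,q,r,s,t}, so it must be u.
(r1,c7): row 1 has {o,q,r,t,u}; column 7 has {o,r,s,t,u}, so it must be p.
(r2,c4): row 2 has {o,q,t,u}; column 4 has {o,q,r,s,t}, so it must be p.
(r2,c6): row 2 has {o,p,q,t,u}; column 6 has {r,t,u}, so it must be s.
(r3,c4): row 3 has {o,s}; column 4 has {o,p,q,r,s,t}, so it must be u.
(r4,c7): row 4 has {r,s,u}; column 7 has {o,p,r,s,t,u}, so it must be q.
(r6,c1): row 6 has {p,r,s,t,u}; column 1 has {p,q,r,s,t,u}, so it must be o.
(r6,c6): row 6 has {o,p,r,s,t,u}; column 6 has {r,s,t,u}, so it must be q.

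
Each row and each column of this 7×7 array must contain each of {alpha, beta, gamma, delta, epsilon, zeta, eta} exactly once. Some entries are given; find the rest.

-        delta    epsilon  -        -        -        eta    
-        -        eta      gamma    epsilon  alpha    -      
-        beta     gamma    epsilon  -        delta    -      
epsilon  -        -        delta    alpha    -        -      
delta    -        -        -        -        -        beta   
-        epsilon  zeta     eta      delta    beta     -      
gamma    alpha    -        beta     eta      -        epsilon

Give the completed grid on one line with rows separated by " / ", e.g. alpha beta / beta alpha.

zeta delta epsilon alpha beta gamma eta / beta zeta eta gamma epsilon alpha delta / eta beta gamma epsilon zeta delta alpha / epsilon gamma beta delta alpha eta zeta / delta eta alpha zeta gamma epsilon beta / alpha epsilon zeta eta delta beta gamma / gamma alpha delta beta eta zeta epsilon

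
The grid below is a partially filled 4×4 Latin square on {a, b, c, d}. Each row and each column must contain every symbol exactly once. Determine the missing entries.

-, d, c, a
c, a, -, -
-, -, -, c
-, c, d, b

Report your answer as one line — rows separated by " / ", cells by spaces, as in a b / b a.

b d c a / c a b d / d b a c / a c d b

(r1,c1): row 1 has {a,c,d}; column 1 has {c}, so it must be b.
(r2,c3): row 2 has {a,c}; column 3 has {c,d}, so it must be b.
(r2,c4): row 2 has {a,b,c}; column 4 has {a,b,c}, so it must be d.
(r3,c2): row 3 has {c}; column 2 has {a,c,d}, so it must be b.
(r3,c3): row 3 has {b,c}; column 3 has {b,c,d}, so it must be a.
(r4,c1): row 4 has {b,c,d}; column 1 has {b,c}, so it must be a.
(r3,c1): row 3 has {a,b,c}; column 1 has {a,b,c}, so it must be d.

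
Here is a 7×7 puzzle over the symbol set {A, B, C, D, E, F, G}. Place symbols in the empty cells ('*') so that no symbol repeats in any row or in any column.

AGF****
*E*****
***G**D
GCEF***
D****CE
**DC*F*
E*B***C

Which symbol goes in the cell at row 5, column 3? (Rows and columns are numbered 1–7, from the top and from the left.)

A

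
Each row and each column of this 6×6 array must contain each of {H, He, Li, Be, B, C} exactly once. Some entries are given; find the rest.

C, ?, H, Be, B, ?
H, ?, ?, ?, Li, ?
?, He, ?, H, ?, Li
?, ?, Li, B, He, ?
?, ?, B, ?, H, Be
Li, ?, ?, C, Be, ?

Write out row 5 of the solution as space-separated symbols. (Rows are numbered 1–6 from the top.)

At row 1, column 2: row 1 has {H,Be,B,C}; column 2 has {He}; that leaves Li.
At row 1, column 6: row 1 has {H,Li,Be,B,C}; column 6 has {Li,Be}; that leaves He.
At row 2, column 4: row 2 has {H,Li}; column 4 has {H,Be,B,C}; that leaves He.
At row 3, column 5: row 3 has {H,He,Li}; column 5 has {H,He,Li,Be,B}; that leaves C.
At row 4, column 1: row 4 has {He,Li,B}; column 1 has {H,Li,C}; that leaves Be.
At row 5, column 1: row 5 has {H,Be,B}; column 1 has {H,Li,Be,C}; that leaves He.
At row 5, column 2: row 5 has {H,He,Be,B}; column 2 has {He,Li}; that leaves C.
At row 5, column 4: row 5 has {H,He,Be,B,C}; column 4 has {H,He,Be,B,C}; that leaves Li.

He C B Li H Be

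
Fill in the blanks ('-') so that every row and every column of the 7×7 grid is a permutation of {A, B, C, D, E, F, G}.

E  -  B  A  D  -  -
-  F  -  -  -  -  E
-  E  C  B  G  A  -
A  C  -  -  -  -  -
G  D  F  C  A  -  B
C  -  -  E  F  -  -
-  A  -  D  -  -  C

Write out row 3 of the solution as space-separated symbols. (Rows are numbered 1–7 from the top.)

F E C B G A D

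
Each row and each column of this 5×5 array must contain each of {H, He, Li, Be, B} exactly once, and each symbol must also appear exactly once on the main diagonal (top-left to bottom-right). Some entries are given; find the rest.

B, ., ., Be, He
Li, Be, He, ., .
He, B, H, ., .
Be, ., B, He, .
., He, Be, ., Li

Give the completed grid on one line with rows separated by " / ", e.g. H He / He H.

row 1 has {He,Be,B}; column 3 has {H,He,Be,B} — only Li is left for (r1,c3).
row 3 has {H,He,B}; column 4 has {He,Be} — only Li is left for (r3,c4).
row 3 has {H,He,Li,B}; column 5 has {He,Li} — only Be is left for (r3,c5).
row 4 has {He,Be,B}; column 5 has {He,Li,Be} — only H is left for (r4,c5).
row 5 has {He,Li,Be}; column 1 has {He,Li,Be,B} — only H is left for (r5,c1).
row 5 has {H,He,Li,Be}; column 4 has {He,Li,Be} — only B is left for (r5,c4).
row 1 has {He,Li,Be,B}; column 2 has {He,Be,B} — only H is left for (r1,c2).
row 2 has {He,Li,Be}; column 4 has {He,Li,Be,B} — only H is left for (r2,c4).
row 2 has {H,He,Li,Be}; column 5 has {H,He,Li,Be} — only B is left for (r2,c5).
row 4 has {H,He,Be,B}; column 2 has {H,He,Be,B} — only Li is left for (r4,c2).

B H Li Be He / Li Be He H B / He B H Li Be / Be Li B He H / H He Be B Li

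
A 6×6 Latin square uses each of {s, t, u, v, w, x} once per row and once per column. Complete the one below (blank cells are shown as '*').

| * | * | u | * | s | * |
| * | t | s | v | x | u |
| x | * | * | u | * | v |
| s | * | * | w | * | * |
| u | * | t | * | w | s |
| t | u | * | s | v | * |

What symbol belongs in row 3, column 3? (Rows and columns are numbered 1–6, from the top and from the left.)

w

row 2 has {s,t,u,v,x}; column 1 has {s,t,u,x} — only w is left for (r2,c1).
row 3 has {u,v,x}; column 3 has {s,t,u} — only w is left for (r3,c3).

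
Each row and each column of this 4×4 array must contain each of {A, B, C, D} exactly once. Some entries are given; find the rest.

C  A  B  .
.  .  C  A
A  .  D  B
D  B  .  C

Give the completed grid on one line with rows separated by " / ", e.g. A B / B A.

C A B D / B D C A / A C D B / D B A C

(r1,c4) = D
(r2,c1) = B
(r2,c2) = D
(r3,c2) = C
(r4,c3) = A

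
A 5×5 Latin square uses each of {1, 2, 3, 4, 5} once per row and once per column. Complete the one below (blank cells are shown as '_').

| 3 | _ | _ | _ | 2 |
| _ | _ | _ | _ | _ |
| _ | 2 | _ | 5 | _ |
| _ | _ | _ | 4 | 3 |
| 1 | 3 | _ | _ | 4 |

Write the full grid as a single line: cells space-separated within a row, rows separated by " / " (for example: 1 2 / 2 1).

(r1,c4) = 1
(r3,c1) = 4
(r3,c5) = 1
(r5,c4) = 2
(r2,c4) = 3
(r2,c5) = 5
(r3,c3) = 3
(r5,c3) = 5
(r1,c3) = 4
(r2,c1) = 2
(r2,c3) = 1
(r4,c1) = 5
(r4,c2) = 1
(r4,c3) = 2
(r1,c2) = 5
(r2,c2) = 4

3 5 4 1 2 / 2 4 1 3 5 / 4 2 3 5 1 / 5 1 2 4 3 / 1 3 5 2 4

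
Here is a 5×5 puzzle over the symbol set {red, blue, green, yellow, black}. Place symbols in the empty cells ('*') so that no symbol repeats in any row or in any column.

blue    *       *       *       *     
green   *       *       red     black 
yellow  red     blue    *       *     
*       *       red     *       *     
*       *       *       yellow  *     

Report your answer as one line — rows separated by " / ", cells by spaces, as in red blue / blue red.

blue yellow black green red / green blue yellow red black / yellow red blue black green / black green red blue yellow / red black green yellow blue

(r2,c3) = yellow
(r3,c5) = green
(r4,c1) = black
(r5,c1) = red
(r5,c5) = blue
(r2,c2) = blue
(r3,c4) = black
(r4,c5) = yellow
(r1,c4) = green
(r1,c5) = red
(r4,c2) = green
(r4,c4) = blue
(r5,c2) = black
(r5,c3) = green
(r1,c2) = yellow
(r1,c3) = black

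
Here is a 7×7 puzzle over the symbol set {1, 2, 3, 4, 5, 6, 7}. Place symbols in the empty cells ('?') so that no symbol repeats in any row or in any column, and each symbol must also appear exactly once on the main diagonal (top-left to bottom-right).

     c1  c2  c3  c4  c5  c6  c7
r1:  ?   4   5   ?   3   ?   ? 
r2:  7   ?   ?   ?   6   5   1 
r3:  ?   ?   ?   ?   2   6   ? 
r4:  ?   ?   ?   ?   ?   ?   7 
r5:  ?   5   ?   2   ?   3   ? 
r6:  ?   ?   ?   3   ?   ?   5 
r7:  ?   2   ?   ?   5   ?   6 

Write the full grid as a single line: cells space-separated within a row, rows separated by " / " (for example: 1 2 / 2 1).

1 4 5 6 3 7 2 / 7 3 2 4 6 5 1 / 5 1 4 7 2 6 3 / 2 6 3 5 4 1 7 / 6 5 1 2 7 3 4 / 4 7 6 3 1 2 5 / 3 2 7 1 5 4 6

Cell (r1,c7): row 1 has {3,4,5}; column 7 has {1,5,6,7} → 2.
Cell (r2,c2): row 2 has {1,5,6,7}; column 2 has {2,4,5}; the diagonal has {6} → 3.
Cell (r2,c4): row 2 has {1,3,5,6,7}; column 4 has {2,3} → 4.
Cell (r5,c7): row 5 has {2,3,5}; column 7 has {1,2,5,6,7} → 4.
Cell (r1,c1): row 1 has {2,3,4,5}; column 1 has {7}; the diagonal has {3,6} → 1.
Cell (r1,c6): row 1 has {1,2,3,4,5}; column 6 has {3,5,6} → 7.
Cell (r2,c3): row 2 has {1,3,4,5,6,7}; column 3 has {5} → 2.
Cell (r3,c7): row 3 has {2,6}; column 7 has {1,2,4,5,6,7} → 3.
Cell (r4,c4): row 4 has {7}; column 4 has {2,3,4}; the diagonal has {1,3,6} → 5.
Cell (r5,c1): row 5 has {2,3,4,5}; column 1 has {1,7} → 6.
Cell (r5,c5): row 5 has {2,3,4,5,6}; column 5 has {2,3,5,6}; the diagonal has {1,3,5,6} → 7.
Cell (r1,c4): row 1 has {1,2,3,4,5,7}; column 4 has {2,3,4,5} → 6.
Cell (r3,c3): row 3 has {2,3,6}; column 3 has {2,5}; the diagonal has {1,3,5,6,7} → 4.
Cell (r5,c3): row 5 has {2,3,4,5,6,7}; column 3 has {2,4,5} → 1.
Cell (r6,c6): row 6 has {3,5}; column 6 has {3,5,6,7}; the diagonal has {1,3,4,5,6,7} → 2.
Cell (r3,c1): row 3 has {2,3,4,6}; column 1 has {1,6,7} → 5.
Cell (r6,c1): row 6 has {2,3,5}; column 1 has {1,5,6,7} → 4.
Cell (r6,c5): row 6 has {2,3,4,5}; column 5 has {2,3,5,6,7} → 1.
Cell (r7,c1): row 7 has {2,5,6}; column 1 has {1,4,5,6,7} → 3.
Cell (r7,c3): row 7 has {2,3,5,6}; column 3 has {1,2,4,5} → 7.
Cell (r7,c4): row 7 has {2,3,5,6,7}; column 4 has {2,3,4,5,6} → 1.
Cell (r7,c6): row 7 has {1,2,3,5,6,7}; column 6 has {2,3,5,6,7} → 4.
Cell (r3,c4): row 3 has {2,3,4,5,6}; column 4 has {1,2,3,4,5,6} → 7.
Cell (r4,c1): row 4 has {5,7}; column 1 has {1,3,4,5,6,7} → 2.
Cell (r4,c5): row 4 has {2,5,7}; column 5 has {1,2,3,5,6,7} → 4.
Cell (r4,c6): row 4 has {2,4,5,7}; column 6 has {2,3,4,5,6,7} → 1.
Cell (r6,c3): row 6 has {1,2,3,4,5}; column 3 has {1,2,4,5,7} → 6.
Cell (r3,c2): row 3 has {2,3,4,5,6,7}; column 2 has {2,3,4,5} → 1.
Cell (r4,c2): row 4 has {1,2,4,5,7}; column 2 has {1,2,3,4,5} → 6.
Cell (r4,c3): row 4 has {1,2,4,5,6,7}; column 3 has {1,2,4,5,6,7} → 3.
Cell (r6,c2): row 6 has {1,2,3,4,5,6}; column 2 has {1,2,3,4,5,6} → 7.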